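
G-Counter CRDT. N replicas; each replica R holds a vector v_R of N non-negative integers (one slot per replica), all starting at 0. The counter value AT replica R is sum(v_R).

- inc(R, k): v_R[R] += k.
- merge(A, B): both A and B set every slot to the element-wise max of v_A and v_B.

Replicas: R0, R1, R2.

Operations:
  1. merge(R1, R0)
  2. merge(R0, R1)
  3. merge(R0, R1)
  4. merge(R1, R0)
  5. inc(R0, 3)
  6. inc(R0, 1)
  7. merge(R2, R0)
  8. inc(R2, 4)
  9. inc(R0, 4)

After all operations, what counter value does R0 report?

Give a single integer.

Op 1: merge R1<->R0 -> R1=(0,0,0) R0=(0,0,0)
Op 2: merge R0<->R1 -> R0=(0,0,0) R1=(0,0,0)
Op 3: merge R0<->R1 -> R0=(0,0,0) R1=(0,0,0)
Op 4: merge R1<->R0 -> R1=(0,0,0) R0=(0,0,0)
Op 5: inc R0 by 3 -> R0=(3,0,0) value=3
Op 6: inc R0 by 1 -> R0=(4,0,0) value=4
Op 7: merge R2<->R0 -> R2=(4,0,0) R0=(4,0,0)
Op 8: inc R2 by 4 -> R2=(4,0,4) value=8
Op 9: inc R0 by 4 -> R0=(8,0,0) value=8

Answer: 8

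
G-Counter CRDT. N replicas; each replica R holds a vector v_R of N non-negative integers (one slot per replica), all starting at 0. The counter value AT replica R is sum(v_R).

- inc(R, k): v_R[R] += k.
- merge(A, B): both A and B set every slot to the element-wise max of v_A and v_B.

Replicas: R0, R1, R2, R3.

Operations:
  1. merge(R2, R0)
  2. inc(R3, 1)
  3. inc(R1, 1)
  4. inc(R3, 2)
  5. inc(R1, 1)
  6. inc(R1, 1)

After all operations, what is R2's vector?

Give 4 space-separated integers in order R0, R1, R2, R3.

Op 1: merge R2<->R0 -> R2=(0,0,0,0) R0=(0,0,0,0)
Op 2: inc R3 by 1 -> R3=(0,0,0,1) value=1
Op 3: inc R1 by 1 -> R1=(0,1,0,0) value=1
Op 4: inc R3 by 2 -> R3=(0,0,0,3) value=3
Op 5: inc R1 by 1 -> R1=(0,2,0,0) value=2
Op 6: inc R1 by 1 -> R1=(0,3,0,0) value=3

Answer: 0 0 0 0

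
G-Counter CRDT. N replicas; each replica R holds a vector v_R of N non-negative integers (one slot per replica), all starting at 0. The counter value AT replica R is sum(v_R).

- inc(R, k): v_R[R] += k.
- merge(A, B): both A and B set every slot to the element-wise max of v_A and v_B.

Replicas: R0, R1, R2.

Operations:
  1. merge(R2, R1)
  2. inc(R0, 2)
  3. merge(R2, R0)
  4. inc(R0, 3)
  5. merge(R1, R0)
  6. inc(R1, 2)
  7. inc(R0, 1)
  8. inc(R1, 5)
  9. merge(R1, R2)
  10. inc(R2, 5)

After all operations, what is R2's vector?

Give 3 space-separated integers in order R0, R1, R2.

Op 1: merge R2<->R1 -> R2=(0,0,0) R1=(0,0,0)
Op 2: inc R0 by 2 -> R0=(2,0,0) value=2
Op 3: merge R2<->R0 -> R2=(2,0,0) R0=(2,0,0)
Op 4: inc R0 by 3 -> R0=(5,0,0) value=5
Op 5: merge R1<->R0 -> R1=(5,0,0) R0=(5,0,0)
Op 6: inc R1 by 2 -> R1=(5,2,0) value=7
Op 7: inc R0 by 1 -> R0=(6,0,0) value=6
Op 8: inc R1 by 5 -> R1=(5,7,0) value=12
Op 9: merge R1<->R2 -> R1=(5,7,0) R2=(5,7,0)
Op 10: inc R2 by 5 -> R2=(5,7,5) value=17

Answer: 5 7 5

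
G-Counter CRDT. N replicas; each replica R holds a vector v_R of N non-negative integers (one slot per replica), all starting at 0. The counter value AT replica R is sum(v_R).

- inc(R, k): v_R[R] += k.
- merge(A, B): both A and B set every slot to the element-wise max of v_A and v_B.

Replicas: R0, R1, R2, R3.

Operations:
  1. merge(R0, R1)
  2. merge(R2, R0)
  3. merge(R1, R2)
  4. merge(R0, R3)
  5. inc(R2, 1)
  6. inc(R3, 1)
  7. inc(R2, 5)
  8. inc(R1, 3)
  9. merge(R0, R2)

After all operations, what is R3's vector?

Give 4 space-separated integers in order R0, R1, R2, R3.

Op 1: merge R0<->R1 -> R0=(0,0,0,0) R1=(0,0,0,0)
Op 2: merge R2<->R0 -> R2=(0,0,0,0) R0=(0,0,0,0)
Op 3: merge R1<->R2 -> R1=(0,0,0,0) R2=(0,0,0,0)
Op 4: merge R0<->R3 -> R0=(0,0,0,0) R3=(0,0,0,0)
Op 5: inc R2 by 1 -> R2=(0,0,1,0) value=1
Op 6: inc R3 by 1 -> R3=(0,0,0,1) value=1
Op 7: inc R2 by 5 -> R2=(0,0,6,0) value=6
Op 8: inc R1 by 3 -> R1=(0,3,0,0) value=3
Op 9: merge R0<->R2 -> R0=(0,0,6,0) R2=(0,0,6,0)

Answer: 0 0 0 1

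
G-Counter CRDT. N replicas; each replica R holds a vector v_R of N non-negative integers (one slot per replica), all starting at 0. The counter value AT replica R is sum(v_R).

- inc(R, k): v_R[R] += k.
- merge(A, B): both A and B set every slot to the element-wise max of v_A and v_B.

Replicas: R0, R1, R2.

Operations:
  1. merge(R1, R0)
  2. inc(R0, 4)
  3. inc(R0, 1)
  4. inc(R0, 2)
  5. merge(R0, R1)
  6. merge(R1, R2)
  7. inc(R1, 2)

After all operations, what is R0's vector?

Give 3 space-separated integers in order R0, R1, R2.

Answer: 7 0 0

Derivation:
Op 1: merge R1<->R0 -> R1=(0,0,0) R0=(0,0,0)
Op 2: inc R0 by 4 -> R0=(4,0,0) value=4
Op 3: inc R0 by 1 -> R0=(5,0,0) value=5
Op 4: inc R0 by 2 -> R0=(7,0,0) value=7
Op 5: merge R0<->R1 -> R0=(7,0,0) R1=(7,0,0)
Op 6: merge R1<->R2 -> R1=(7,0,0) R2=(7,0,0)
Op 7: inc R1 by 2 -> R1=(7,2,0) value=9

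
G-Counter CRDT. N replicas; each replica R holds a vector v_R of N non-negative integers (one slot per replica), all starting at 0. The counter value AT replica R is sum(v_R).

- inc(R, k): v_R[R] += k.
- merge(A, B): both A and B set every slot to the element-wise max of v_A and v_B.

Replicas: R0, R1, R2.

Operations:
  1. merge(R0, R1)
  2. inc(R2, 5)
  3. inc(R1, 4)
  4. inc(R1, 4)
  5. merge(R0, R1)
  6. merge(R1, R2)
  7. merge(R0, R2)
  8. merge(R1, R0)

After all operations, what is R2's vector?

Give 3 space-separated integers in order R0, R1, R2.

Op 1: merge R0<->R1 -> R0=(0,0,0) R1=(0,0,0)
Op 2: inc R2 by 5 -> R2=(0,0,5) value=5
Op 3: inc R1 by 4 -> R1=(0,4,0) value=4
Op 4: inc R1 by 4 -> R1=(0,8,0) value=8
Op 5: merge R0<->R1 -> R0=(0,8,0) R1=(0,8,0)
Op 6: merge R1<->R2 -> R1=(0,8,5) R2=(0,8,5)
Op 7: merge R0<->R2 -> R0=(0,8,5) R2=(0,8,5)
Op 8: merge R1<->R0 -> R1=(0,8,5) R0=(0,8,5)

Answer: 0 8 5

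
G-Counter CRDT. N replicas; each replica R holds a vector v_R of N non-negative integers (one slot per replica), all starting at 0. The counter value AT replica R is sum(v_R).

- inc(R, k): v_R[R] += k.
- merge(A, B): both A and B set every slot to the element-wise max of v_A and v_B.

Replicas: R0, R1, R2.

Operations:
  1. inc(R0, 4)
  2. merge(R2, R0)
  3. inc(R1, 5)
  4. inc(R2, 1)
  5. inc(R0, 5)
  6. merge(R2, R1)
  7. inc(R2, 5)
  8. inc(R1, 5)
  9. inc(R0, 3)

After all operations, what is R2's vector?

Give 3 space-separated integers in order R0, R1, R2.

Answer: 4 5 6

Derivation:
Op 1: inc R0 by 4 -> R0=(4,0,0) value=4
Op 2: merge R2<->R0 -> R2=(4,0,0) R0=(4,0,0)
Op 3: inc R1 by 5 -> R1=(0,5,0) value=5
Op 4: inc R2 by 1 -> R2=(4,0,1) value=5
Op 5: inc R0 by 5 -> R0=(9,0,0) value=9
Op 6: merge R2<->R1 -> R2=(4,5,1) R1=(4,5,1)
Op 7: inc R2 by 5 -> R2=(4,5,6) value=15
Op 8: inc R1 by 5 -> R1=(4,10,1) value=15
Op 9: inc R0 by 3 -> R0=(12,0,0) value=12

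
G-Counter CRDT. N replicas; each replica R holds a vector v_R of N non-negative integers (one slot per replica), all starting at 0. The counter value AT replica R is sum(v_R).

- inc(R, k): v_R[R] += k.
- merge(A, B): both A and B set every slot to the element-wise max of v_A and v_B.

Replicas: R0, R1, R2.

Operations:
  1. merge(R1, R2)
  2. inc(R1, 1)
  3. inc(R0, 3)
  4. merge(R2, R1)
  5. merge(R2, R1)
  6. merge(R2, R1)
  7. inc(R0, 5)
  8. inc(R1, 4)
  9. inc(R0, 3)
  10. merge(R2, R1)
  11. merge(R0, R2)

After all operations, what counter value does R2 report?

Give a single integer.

Op 1: merge R1<->R2 -> R1=(0,0,0) R2=(0,0,0)
Op 2: inc R1 by 1 -> R1=(0,1,0) value=1
Op 3: inc R0 by 3 -> R0=(3,0,0) value=3
Op 4: merge R2<->R1 -> R2=(0,1,0) R1=(0,1,0)
Op 5: merge R2<->R1 -> R2=(0,1,0) R1=(0,1,0)
Op 6: merge R2<->R1 -> R2=(0,1,0) R1=(0,1,0)
Op 7: inc R0 by 5 -> R0=(8,0,0) value=8
Op 8: inc R1 by 4 -> R1=(0,5,0) value=5
Op 9: inc R0 by 3 -> R0=(11,0,0) value=11
Op 10: merge R2<->R1 -> R2=(0,5,0) R1=(0,5,0)
Op 11: merge R0<->R2 -> R0=(11,5,0) R2=(11,5,0)

Answer: 16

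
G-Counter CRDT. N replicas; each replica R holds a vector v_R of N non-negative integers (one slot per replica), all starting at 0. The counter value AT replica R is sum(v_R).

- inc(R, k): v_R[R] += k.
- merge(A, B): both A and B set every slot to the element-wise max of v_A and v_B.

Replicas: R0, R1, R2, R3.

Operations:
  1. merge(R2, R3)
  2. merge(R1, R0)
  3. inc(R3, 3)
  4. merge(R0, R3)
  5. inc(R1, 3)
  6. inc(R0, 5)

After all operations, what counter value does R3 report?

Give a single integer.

Answer: 3

Derivation:
Op 1: merge R2<->R3 -> R2=(0,0,0,0) R3=(0,0,0,0)
Op 2: merge R1<->R0 -> R1=(0,0,0,0) R0=(0,0,0,0)
Op 3: inc R3 by 3 -> R3=(0,0,0,3) value=3
Op 4: merge R0<->R3 -> R0=(0,0,0,3) R3=(0,0,0,3)
Op 5: inc R1 by 3 -> R1=(0,3,0,0) value=3
Op 6: inc R0 by 5 -> R0=(5,0,0,3) value=8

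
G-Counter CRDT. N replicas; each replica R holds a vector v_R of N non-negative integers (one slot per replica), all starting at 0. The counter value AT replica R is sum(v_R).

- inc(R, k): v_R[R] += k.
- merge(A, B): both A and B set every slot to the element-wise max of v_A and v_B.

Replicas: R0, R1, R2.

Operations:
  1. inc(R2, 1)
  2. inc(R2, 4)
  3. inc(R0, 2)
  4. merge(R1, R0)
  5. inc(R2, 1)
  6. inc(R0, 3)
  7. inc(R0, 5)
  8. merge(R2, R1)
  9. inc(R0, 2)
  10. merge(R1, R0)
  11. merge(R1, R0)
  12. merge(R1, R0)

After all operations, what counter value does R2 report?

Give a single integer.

Answer: 8

Derivation:
Op 1: inc R2 by 1 -> R2=(0,0,1) value=1
Op 2: inc R2 by 4 -> R2=(0,0,5) value=5
Op 3: inc R0 by 2 -> R0=(2,0,0) value=2
Op 4: merge R1<->R0 -> R1=(2,0,0) R0=(2,0,0)
Op 5: inc R2 by 1 -> R2=(0,0,6) value=6
Op 6: inc R0 by 3 -> R0=(5,0,0) value=5
Op 7: inc R0 by 5 -> R0=(10,0,0) value=10
Op 8: merge R2<->R1 -> R2=(2,0,6) R1=(2,0,6)
Op 9: inc R0 by 2 -> R0=(12,0,0) value=12
Op 10: merge R1<->R0 -> R1=(12,0,6) R0=(12,0,6)
Op 11: merge R1<->R0 -> R1=(12,0,6) R0=(12,0,6)
Op 12: merge R1<->R0 -> R1=(12,0,6) R0=(12,0,6)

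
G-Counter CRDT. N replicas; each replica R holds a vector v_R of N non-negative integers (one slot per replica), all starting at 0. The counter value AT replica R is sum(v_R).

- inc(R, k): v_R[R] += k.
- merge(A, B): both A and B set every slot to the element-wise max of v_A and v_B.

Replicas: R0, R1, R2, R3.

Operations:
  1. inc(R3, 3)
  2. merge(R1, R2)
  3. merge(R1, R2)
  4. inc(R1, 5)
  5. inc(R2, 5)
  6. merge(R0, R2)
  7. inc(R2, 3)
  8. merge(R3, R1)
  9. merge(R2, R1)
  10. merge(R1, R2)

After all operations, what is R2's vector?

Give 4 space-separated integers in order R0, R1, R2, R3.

Op 1: inc R3 by 3 -> R3=(0,0,0,3) value=3
Op 2: merge R1<->R2 -> R1=(0,0,0,0) R2=(0,0,0,0)
Op 3: merge R1<->R2 -> R1=(0,0,0,0) R2=(0,0,0,0)
Op 4: inc R1 by 5 -> R1=(0,5,0,0) value=5
Op 5: inc R2 by 5 -> R2=(0,0,5,0) value=5
Op 6: merge R0<->R2 -> R0=(0,0,5,0) R2=(0,0,5,0)
Op 7: inc R2 by 3 -> R2=(0,0,8,0) value=8
Op 8: merge R3<->R1 -> R3=(0,5,0,3) R1=(0,5,0,3)
Op 9: merge R2<->R1 -> R2=(0,5,8,3) R1=(0,5,8,3)
Op 10: merge R1<->R2 -> R1=(0,5,8,3) R2=(0,5,8,3)

Answer: 0 5 8 3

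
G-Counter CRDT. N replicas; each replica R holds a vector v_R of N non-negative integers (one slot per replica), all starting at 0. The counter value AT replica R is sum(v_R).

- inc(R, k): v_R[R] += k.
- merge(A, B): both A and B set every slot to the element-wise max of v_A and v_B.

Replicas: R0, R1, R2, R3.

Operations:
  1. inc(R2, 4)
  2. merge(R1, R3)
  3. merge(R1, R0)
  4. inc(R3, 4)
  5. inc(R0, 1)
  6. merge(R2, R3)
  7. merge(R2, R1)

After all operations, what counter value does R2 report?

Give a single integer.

Answer: 8

Derivation:
Op 1: inc R2 by 4 -> R2=(0,0,4,0) value=4
Op 2: merge R1<->R3 -> R1=(0,0,0,0) R3=(0,0,0,0)
Op 3: merge R1<->R0 -> R1=(0,0,0,0) R0=(0,0,0,0)
Op 4: inc R3 by 4 -> R3=(0,0,0,4) value=4
Op 5: inc R0 by 1 -> R0=(1,0,0,0) value=1
Op 6: merge R2<->R3 -> R2=(0,0,4,4) R3=(0,0,4,4)
Op 7: merge R2<->R1 -> R2=(0,0,4,4) R1=(0,0,4,4)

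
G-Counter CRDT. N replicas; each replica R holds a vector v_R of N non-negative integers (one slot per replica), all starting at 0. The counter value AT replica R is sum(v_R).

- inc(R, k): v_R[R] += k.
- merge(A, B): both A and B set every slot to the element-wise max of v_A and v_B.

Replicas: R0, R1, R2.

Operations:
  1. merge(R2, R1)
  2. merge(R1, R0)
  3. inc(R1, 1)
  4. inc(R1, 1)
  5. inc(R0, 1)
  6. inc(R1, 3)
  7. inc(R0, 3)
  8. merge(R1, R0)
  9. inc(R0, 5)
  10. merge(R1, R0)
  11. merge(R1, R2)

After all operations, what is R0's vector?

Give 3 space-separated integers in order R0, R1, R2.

Answer: 9 5 0

Derivation:
Op 1: merge R2<->R1 -> R2=(0,0,0) R1=(0,0,0)
Op 2: merge R1<->R0 -> R1=(0,0,0) R0=(0,0,0)
Op 3: inc R1 by 1 -> R1=(0,1,0) value=1
Op 4: inc R1 by 1 -> R1=(0,2,0) value=2
Op 5: inc R0 by 1 -> R0=(1,0,0) value=1
Op 6: inc R1 by 3 -> R1=(0,5,0) value=5
Op 7: inc R0 by 3 -> R0=(4,0,0) value=4
Op 8: merge R1<->R0 -> R1=(4,5,0) R0=(4,5,0)
Op 9: inc R0 by 5 -> R0=(9,5,0) value=14
Op 10: merge R1<->R0 -> R1=(9,5,0) R0=(9,5,0)
Op 11: merge R1<->R2 -> R1=(9,5,0) R2=(9,5,0)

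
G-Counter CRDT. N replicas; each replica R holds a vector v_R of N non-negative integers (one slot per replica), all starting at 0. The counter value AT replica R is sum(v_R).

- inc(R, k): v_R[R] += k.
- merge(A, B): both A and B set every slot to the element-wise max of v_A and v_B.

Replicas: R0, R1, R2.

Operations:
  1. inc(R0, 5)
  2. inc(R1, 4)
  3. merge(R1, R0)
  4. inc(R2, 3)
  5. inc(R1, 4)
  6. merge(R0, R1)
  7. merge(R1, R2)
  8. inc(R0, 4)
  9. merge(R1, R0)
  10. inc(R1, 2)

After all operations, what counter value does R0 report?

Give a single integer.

Answer: 20

Derivation:
Op 1: inc R0 by 5 -> R0=(5,0,0) value=5
Op 2: inc R1 by 4 -> R1=(0,4,0) value=4
Op 3: merge R1<->R0 -> R1=(5,4,0) R0=(5,4,0)
Op 4: inc R2 by 3 -> R2=(0,0,3) value=3
Op 5: inc R1 by 4 -> R1=(5,8,0) value=13
Op 6: merge R0<->R1 -> R0=(5,8,0) R1=(5,8,0)
Op 7: merge R1<->R2 -> R1=(5,8,3) R2=(5,8,3)
Op 8: inc R0 by 4 -> R0=(9,8,0) value=17
Op 9: merge R1<->R0 -> R1=(9,8,3) R0=(9,8,3)
Op 10: inc R1 by 2 -> R1=(9,10,3) value=22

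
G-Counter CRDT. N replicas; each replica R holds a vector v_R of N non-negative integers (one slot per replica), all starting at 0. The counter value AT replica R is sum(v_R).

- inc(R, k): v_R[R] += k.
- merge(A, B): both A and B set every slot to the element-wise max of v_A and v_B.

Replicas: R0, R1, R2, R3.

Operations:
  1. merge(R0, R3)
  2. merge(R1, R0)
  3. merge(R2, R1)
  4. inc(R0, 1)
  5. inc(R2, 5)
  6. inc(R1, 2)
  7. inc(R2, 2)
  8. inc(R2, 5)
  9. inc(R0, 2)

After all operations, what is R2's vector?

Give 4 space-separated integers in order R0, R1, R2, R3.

Answer: 0 0 12 0

Derivation:
Op 1: merge R0<->R3 -> R0=(0,0,0,0) R3=(0,0,0,0)
Op 2: merge R1<->R0 -> R1=(0,0,0,0) R0=(0,0,0,0)
Op 3: merge R2<->R1 -> R2=(0,0,0,0) R1=(0,0,0,0)
Op 4: inc R0 by 1 -> R0=(1,0,0,0) value=1
Op 5: inc R2 by 5 -> R2=(0,0,5,0) value=5
Op 6: inc R1 by 2 -> R1=(0,2,0,0) value=2
Op 7: inc R2 by 2 -> R2=(0,0,7,0) value=7
Op 8: inc R2 by 5 -> R2=(0,0,12,0) value=12
Op 9: inc R0 by 2 -> R0=(3,0,0,0) value=3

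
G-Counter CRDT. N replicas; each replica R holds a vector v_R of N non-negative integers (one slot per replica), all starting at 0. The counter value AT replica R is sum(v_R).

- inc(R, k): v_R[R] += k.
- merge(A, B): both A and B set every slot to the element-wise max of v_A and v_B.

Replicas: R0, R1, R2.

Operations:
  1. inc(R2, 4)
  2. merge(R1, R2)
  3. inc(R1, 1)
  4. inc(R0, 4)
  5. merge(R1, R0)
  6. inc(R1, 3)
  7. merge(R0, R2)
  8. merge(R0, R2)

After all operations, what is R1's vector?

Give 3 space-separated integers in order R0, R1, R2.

Op 1: inc R2 by 4 -> R2=(0,0,4) value=4
Op 2: merge R1<->R2 -> R1=(0,0,4) R2=(0,0,4)
Op 3: inc R1 by 1 -> R1=(0,1,4) value=5
Op 4: inc R0 by 4 -> R0=(4,0,0) value=4
Op 5: merge R1<->R0 -> R1=(4,1,4) R0=(4,1,4)
Op 6: inc R1 by 3 -> R1=(4,4,4) value=12
Op 7: merge R0<->R2 -> R0=(4,1,4) R2=(4,1,4)
Op 8: merge R0<->R2 -> R0=(4,1,4) R2=(4,1,4)

Answer: 4 4 4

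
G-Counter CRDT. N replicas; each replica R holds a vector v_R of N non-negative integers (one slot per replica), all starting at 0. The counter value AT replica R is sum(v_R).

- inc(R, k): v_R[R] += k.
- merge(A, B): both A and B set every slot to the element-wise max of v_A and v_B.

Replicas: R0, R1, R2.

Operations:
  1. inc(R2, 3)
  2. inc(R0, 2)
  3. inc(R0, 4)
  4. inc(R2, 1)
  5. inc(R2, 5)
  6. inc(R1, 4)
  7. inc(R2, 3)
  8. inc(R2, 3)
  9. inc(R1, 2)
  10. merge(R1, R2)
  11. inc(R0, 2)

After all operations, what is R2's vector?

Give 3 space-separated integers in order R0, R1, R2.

Answer: 0 6 15

Derivation:
Op 1: inc R2 by 3 -> R2=(0,0,3) value=3
Op 2: inc R0 by 2 -> R0=(2,0,0) value=2
Op 3: inc R0 by 4 -> R0=(6,0,0) value=6
Op 4: inc R2 by 1 -> R2=(0,0,4) value=4
Op 5: inc R2 by 5 -> R2=(0,0,9) value=9
Op 6: inc R1 by 4 -> R1=(0,4,0) value=4
Op 7: inc R2 by 3 -> R2=(0,0,12) value=12
Op 8: inc R2 by 3 -> R2=(0,0,15) value=15
Op 9: inc R1 by 2 -> R1=(0,6,0) value=6
Op 10: merge R1<->R2 -> R1=(0,6,15) R2=(0,6,15)
Op 11: inc R0 by 2 -> R0=(8,0,0) value=8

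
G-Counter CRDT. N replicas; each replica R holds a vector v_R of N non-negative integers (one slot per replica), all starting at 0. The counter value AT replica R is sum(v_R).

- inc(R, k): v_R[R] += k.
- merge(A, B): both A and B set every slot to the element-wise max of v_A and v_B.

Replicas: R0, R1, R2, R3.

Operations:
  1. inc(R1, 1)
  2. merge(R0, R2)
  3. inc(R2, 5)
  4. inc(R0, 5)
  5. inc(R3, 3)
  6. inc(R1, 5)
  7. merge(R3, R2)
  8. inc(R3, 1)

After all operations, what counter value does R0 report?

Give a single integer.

Answer: 5

Derivation:
Op 1: inc R1 by 1 -> R1=(0,1,0,0) value=1
Op 2: merge R0<->R2 -> R0=(0,0,0,0) R2=(0,0,0,0)
Op 3: inc R2 by 5 -> R2=(0,0,5,0) value=5
Op 4: inc R0 by 5 -> R0=(5,0,0,0) value=5
Op 5: inc R3 by 3 -> R3=(0,0,0,3) value=3
Op 6: inc R1 by 5 -> R1=(0,6,0,0) value=6
Op 7: merge R3<->R2 -> R3=(0,0,5,3) R2=(0,0,5,3)
Op 8: inc R3 by 1 -> R3=(0,0,5,4) value=9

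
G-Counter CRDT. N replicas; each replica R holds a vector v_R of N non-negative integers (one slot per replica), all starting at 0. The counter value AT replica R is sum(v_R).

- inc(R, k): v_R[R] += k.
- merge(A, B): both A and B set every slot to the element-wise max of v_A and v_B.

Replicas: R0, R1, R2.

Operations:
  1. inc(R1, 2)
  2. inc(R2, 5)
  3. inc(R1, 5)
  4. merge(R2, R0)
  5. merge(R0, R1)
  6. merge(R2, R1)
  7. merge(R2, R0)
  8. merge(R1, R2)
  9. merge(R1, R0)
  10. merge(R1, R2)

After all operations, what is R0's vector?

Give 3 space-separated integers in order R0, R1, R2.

Op 1: inc R1 by 2 -> R1=(0,2,0) value=2
Op 2: inc R2 by 5 -> R2=(0,0,5) value=5
Op 3: inc R1 by 5 -> R1=(0,7,0) value=7
Op 4: merge R2<->R0 -> R2=(0,0,5) R0=(0,0,5)
Op 5: merge R0<->R1 -> R0=(0,7,5) R1=(0,7,5)
Op 6: merge R2<->R1 -> R2=(0,7,5) R1=(0,7,5)
Op 7: merge R2<->R0 -> R2=(0,7,5) R0=(0,7,5)
Op 8: merge R1<->R2 -> R1=(0,7,5) R2=(0,7,5)
Op 9: merge R1<->R0 -> R1=(0,7,5) R0=(0,7,5)
Op 10: merge R1<->R2 -> R1=(0,7,5) R2=(0,7,5)

Answer: 0 7 5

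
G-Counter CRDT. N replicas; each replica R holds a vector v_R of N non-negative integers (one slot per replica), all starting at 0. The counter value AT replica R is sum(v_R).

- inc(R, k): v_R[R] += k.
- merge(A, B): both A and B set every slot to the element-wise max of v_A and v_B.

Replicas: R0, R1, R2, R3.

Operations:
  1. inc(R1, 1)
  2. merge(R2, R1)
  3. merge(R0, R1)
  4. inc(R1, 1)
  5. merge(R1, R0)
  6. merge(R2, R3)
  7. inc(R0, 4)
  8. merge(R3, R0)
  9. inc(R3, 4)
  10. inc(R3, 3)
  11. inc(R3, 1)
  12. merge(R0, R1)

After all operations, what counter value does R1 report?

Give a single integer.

Answer: 6

Derivation:
Op 1: inc R1 by 1 -> R1=(0,1,0,0) value=1
Op 2: merge R2<->R1 -> R2=(0,1,0,0) R1=(0,1,0,0)
Op 3: merge R0<->R1 -> R0=(0,1,0,0) R1=(0,1,0,0)
Op 4: inc R1 by 1 -> R1=(0,2,0,0) value=2
Op 5: merge R1<->R0 -> R1=(0,2,0,0) R0=(0,2,0,0)
Op 6: merge R2<->R3 -> R2=(0,1,0,0) R3=(0,1,0,0)
Op 7: inc R0 by 4 -> R0=(4,2,0,0) value=6
Op 8: merge R3<->R0 -> R3=(4,2,0,0) R0=(4,2,0,0)
Op 9: inc R3 by 4 -> R3=(4,2,0,4) value=10
Op 10: inc R3 by 3 -> R3=(4,2,0,7) value=13
Op 11: inc R3 by 1 -> R3=(4,2,0,8) value=14
Op 12: merge R0<->R1 -> R0=(4,2,0,0) R1=(4,2,0,0)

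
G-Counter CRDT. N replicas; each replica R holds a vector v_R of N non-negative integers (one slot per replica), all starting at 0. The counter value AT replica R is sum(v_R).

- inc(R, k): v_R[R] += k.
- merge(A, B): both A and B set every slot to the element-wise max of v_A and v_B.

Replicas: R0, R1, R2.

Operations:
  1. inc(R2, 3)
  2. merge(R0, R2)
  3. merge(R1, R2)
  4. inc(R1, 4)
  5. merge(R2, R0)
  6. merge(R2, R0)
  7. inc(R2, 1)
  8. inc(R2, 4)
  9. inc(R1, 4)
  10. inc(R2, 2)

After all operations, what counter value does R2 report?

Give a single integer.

Op 1: inc R2 by 3 -> R2=(0,0,3) value=3
Op 2: merge R0<->R2 -> R0=(0,0,3) R2=(0,0,3)
Op 3: merge R1<->R2 -> R1=(0,0,3) R2=(0,0,3)
Op 4: inc R1 by 4 -> R1=(0,4,3) value=7
Op 5: merge R2<->R0 -> R2=(0,0,3) R0=(0,0,3)
Op 6: merge R2<->R0 -> R2=(0,0,3) R0=(0,0,3)
Op 7: inc R2 by 1 -> R2=(0,0,4) value=4
Op 8: inc R2 by 4 -> R2=(0,0,8) value=8
Op 9: inc R1 by 4 -> R1=(0,8,3) value=11
Op 10: inc R2 by 2 -> R2=(0,0,10) value=10

Answer: 10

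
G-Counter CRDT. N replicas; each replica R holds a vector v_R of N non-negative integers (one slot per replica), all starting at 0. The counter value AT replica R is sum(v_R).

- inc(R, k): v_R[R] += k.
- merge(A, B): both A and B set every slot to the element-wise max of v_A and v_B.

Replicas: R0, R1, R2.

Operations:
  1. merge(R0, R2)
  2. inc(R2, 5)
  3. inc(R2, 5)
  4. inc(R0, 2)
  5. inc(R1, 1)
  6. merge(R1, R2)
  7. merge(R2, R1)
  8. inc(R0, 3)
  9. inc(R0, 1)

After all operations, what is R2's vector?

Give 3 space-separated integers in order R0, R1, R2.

Op 1: merge R0<->R2 -> R0=(0,0,0) R2=(0,0,0)
Op 2: inc R2 by 5 -> R2=(0,0,5) value=5
Op 3: inc R2 by 5 -> R2=(0,0,10) value=10
Op 4: inc R0 by 2 -> R0=(2,0,0) value=2
Op 5: inc R1 by 1 -> R1=(0,1,0) value=1
Op 6: merge R1<->R2 -> R1=(0,1,10) R2=(0,1,10)
Op 7: merge R2<->R1 -> R2=(0,1,10) R1=(0,1,10)
Op 8: inc R0 by 3 -> R0=(5,0,0) value=5
Op 9: inc R0 by 1 -> R0=(6,0,0) value=6

Answer: 0 1 10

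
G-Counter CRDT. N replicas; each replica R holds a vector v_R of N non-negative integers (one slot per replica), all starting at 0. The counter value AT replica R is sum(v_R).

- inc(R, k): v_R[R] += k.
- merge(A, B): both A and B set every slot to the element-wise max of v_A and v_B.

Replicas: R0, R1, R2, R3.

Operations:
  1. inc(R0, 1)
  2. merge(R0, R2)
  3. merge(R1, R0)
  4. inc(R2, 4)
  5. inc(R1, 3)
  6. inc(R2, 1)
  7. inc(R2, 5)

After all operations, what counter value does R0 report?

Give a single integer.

Op 1: inc R0 by 1 -> R0=(1,0,0,0) value=1
Op 2: merge R0<->R2 -> R0=(1,0,0,0) R2=(1,0,0,0)
Op 3: merge R1<->R0 -> R1=(1,0,0,0) R0=(1,0,0,0)
Op 4: inc R2 by 4 -> R2=(1,0,4,0) value=5
Op 5: inc R1 by 3 -> R1=(1,3,0,0) value=4
Op 6: inc R2 by 1 -> R2=(1,0,5,0) value=6
Op 7: inc R2 by 5 -> R2=(1,0,10,0) value=11

Answer: 1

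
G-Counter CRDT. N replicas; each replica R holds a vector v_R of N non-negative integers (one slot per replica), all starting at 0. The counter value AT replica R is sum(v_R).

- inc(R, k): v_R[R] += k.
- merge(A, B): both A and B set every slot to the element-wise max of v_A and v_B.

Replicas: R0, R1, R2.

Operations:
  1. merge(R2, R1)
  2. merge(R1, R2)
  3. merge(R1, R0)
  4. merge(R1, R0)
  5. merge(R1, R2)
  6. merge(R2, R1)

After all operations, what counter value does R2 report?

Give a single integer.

Answer: 0

Derivation:
Op 1: merge R2<->R1 -> R2=(0,0,0) R1=(0,0,0)
Op 2: merge R1<->R2 -> R1=(0,0,0) R2=(0,0,0)
Op 3: merge R1<->R0 -> R1=(0,0,0) R0=(0,0,0)
Op 4: merge R1<->R0 -> R1=(0,0,0) R0=(0,0,0)
Op 5: merge R1<->R2 -> R1=(0,0,0) R2=(0,0,0)
Op 6: merge R2<->R1 -> R2=(0,0,0) R1=(0,0,0)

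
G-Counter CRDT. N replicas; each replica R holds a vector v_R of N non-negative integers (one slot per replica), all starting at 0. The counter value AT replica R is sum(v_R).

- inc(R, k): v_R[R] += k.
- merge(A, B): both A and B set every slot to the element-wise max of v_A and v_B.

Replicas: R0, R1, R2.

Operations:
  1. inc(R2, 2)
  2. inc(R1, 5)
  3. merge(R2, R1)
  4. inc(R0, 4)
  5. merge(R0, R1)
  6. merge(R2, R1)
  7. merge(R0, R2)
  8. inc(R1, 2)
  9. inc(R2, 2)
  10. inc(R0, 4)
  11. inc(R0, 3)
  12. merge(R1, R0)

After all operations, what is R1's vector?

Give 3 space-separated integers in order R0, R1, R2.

Op 1: inc R2 by 2 -> R2=(0,0,2) value=2
Op 2: inc R1 by 5 -> R1=(0,5,0) value=5
Op 3: merge R2<->R1 -> R2=(0,5,2) R1=(0,5,2)
Op 4: inc R0 by 4 -> R0=(4,0,0) value=4
Op 5: merge R0<->R1 -> R0=(4,5,2) R1=(4,5,2)
Op 6: merge R2<->R1 -> R2=(4,5,2) R1=(4,5,2)
Op 7: merge R0<->R2 -> R0=(4,5,2) R2=(4,5,2)
Op 8: inc R1 by 2 -> R1=(4,7,2) value=13
Op 9: inc R2 by 2 -> R2=(4,5,4) value=13
Op 10: inc R0 by 4 -> R0=(8,5,2) value=15
Op 11: inc R0 by 3 -> R0=(11,5,2) value=18
Op 12: merge R1<->R0 -> R1=(11,7,2) R0=(11,7,2)

Answer: 11 7 2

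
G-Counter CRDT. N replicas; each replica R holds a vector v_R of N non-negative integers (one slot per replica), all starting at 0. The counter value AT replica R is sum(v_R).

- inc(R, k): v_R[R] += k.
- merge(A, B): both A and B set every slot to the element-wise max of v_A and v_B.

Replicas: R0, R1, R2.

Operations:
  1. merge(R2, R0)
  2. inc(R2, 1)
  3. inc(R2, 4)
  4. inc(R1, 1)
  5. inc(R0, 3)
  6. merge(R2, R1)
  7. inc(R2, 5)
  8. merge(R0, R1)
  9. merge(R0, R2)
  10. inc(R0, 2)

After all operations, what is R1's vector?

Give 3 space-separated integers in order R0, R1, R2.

Op 1: merge R2<->R0 -> R2=(0,0,0) R0=(0,0,0)
Op 2: inc R2 by 1 -> R2=(0,0,1) value=1
Op 3: inc R2 by 4 -> R2=(0,0,5) value=5
Op 4: inc R1 by 1 -> R1=(0,1,0) value=1
Op 5: inc R0 by 3 -> R0=(3,0,0) value=3
Op 6: merge R2<->R1 -> R2=(0,1,5) R1=(0,1,5)
Op 7: inc R2 by 5 -> R2=(0,1,10) value=11
Op 8: merge R0<->R1 -> R0=(3,1,5) R1=(3,1,5)
Op 9: merge R0<->R2 -> R0=(3,1,10) R2=(3,1,10)
Op 10: inc R0 by 2 -> R0=(5,1,10) value=16

Answer: 3 1 5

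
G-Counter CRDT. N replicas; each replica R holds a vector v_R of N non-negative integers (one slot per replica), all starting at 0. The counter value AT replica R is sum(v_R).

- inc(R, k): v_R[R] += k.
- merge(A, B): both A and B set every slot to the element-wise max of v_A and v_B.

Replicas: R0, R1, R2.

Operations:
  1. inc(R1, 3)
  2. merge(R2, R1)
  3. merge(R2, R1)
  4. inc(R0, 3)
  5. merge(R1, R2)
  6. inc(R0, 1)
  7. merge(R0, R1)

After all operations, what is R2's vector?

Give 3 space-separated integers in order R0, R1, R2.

Op 1: inc R1 by 3 -> R1=(0,3,0) value=3
Op 2: merge R2<->R1 -> R2=(0,3,0) R1=(0,3,0)
Op 3: merge R2<->R1 -> R2=(0,3,0) R1=(0,3,0)
Op 4: inc R0 by 3 -> R0=(3,0,0) value=3
Op 5: merge R1<->R2 -> R1=(0,3,0) R2=(0,3,0)
Op 6: inc R0 by 1 -> R0=(4,0,0) value=4
Op 7: merge R0<->R1 -> R0=(4,3,0) R1=(4,3,0)

Answer: 0 3 0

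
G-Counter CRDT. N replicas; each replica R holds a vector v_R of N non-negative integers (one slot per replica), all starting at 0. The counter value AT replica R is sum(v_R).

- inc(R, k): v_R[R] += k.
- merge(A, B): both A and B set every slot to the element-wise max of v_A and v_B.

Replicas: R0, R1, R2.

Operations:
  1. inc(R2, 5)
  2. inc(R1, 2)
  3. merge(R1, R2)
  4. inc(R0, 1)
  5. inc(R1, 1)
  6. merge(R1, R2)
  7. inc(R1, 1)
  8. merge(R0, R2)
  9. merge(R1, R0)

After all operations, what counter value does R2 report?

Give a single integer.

Op 1: inc R2 by 5 -> R2=(0,0,5) value=5
Op 2: inc R1 by 2 -> R1=(0,2,0) value=2
Op 3: merge R1<->R2 -> R1=(0,2,5) R2=(0,2,5)
Op 4: inc R0 by 1 -> R0=(1,0,0) value=1
Op 5: inc R1 by 1 -> R1=(0,3,5) value=8
Op 6: merge R1<->R2 -> R1=(0,3,5) R2=(0,3,5)
Op 7: inc R1 by 1 -> R1=(0,4,5) value=9
Op 8: merge R0<->R2 -> R0=(1,3,5) R2=(1,3,5)
Op 9: merge R1<->R0 -> R1=(1,4,5) R0=(1,4,5)

Answer: 9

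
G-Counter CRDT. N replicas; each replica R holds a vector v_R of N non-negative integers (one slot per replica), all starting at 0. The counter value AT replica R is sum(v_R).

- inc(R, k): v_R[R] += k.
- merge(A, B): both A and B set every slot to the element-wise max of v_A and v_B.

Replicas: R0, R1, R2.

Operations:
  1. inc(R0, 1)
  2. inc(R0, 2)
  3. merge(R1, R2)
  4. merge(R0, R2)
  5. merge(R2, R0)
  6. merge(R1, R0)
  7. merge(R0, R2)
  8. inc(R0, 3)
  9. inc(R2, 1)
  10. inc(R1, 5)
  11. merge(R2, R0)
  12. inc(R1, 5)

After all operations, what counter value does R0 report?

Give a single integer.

Op 1: inc R0 by 1 -> R0=(1,0,0) value=1
Op 2: inc R0 by 2 -> R0=(3,0,0) value=3
Op 3: merge R1<->R2 -> R1=(0,0,0) R2=(0,0,0)
Op 4: merge R0<->R2 -> R0=(3,0,0) R2=(3,0,0)
Op 5: merge R2<->R0 -> R2=(3,0,0) R0=(3,0,0)
Op 6: merge R1<->R0 -> R1=(3,0,0) R0=(3,0,0)
Op 7: merge R0<->R2 -> R0=(3,0,0) R2=(3,0,0)
Op 8: inc R0 by 3 -> R0=(6,0,0) value=6
Op 9: inc R2 by 1 -> R2=(3,0,1) value=4
Op 10: inc R1 by 5 -> R1=(3,5,0) value=8
Op 11: merge R2<->R0 -> R2=(6,0,1) R0=(6,0,1)
Op 12: inc R1 by 5 -> R1=(3,10,0) value=13

Answer: 7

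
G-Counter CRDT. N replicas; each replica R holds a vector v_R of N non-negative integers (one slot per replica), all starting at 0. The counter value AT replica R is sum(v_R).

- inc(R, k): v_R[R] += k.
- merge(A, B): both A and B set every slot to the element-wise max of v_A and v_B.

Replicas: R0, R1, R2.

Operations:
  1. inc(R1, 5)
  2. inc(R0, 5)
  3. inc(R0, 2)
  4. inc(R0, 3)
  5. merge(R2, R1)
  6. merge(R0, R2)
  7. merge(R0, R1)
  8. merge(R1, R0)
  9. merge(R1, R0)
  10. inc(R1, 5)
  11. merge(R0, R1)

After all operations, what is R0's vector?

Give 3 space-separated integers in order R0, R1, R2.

Answer: 10 10 0

Derivation:
Op 1: inc R1 by 5 -> R1=(0,5,0) value=5
Op 2: inc R0 by 5 -> R0=(5,0,0) value=5
Op 3: inc R0 by 2 -> R0=(7,0,0) value=7
Op 4: inc R0 by 3 -> R0=(10,0,0) value=10
Op 5: merge R2<->R1 -> R2=(0,5,0) R1=(0,5,0)
Op 6: merge R0<->R2 -> R0=(10,5,0) R2=(10,5,0)
Op 7: merge R0<->R1 -> R0=(10,5,0) R1=(10,5,0)
Op 8: merge R1<->R0 -> R1=(10,5,0) R0=(10,5,0)
Op 9: merge R1<->R0 -> R1=(10,5,0) R0=(10,5,0)
Op 10: inc R1 by 5 -> R1=(10,10,0) value=20
Op 11: merge R0<->R1 -> R0=(10,10,0) R1=(10,10,0)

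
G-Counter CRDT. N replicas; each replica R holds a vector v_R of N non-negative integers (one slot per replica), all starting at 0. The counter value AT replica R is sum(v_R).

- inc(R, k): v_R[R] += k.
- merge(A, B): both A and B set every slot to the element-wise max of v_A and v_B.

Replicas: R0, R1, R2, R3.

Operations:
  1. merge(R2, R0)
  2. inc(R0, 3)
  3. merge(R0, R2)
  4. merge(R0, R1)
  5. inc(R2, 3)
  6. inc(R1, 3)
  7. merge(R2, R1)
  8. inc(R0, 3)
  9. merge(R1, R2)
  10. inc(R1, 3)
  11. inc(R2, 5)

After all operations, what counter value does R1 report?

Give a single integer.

Op 1: merge R2<->R0 -> R2=(0,0,0,0) R0=(0,0,0,0)
Op 2: inc R0 by 3 -> R0=(3,0,0,0) value=3
Op 3: merge R0<->R2 -> R0=(3,0,0,0) R2=(3,0,0,0)
Op 4: merge R0<->R1 -> R0=(3,0,0,0) R1=(3,0,0,0)
Op 5: inc R2 by 3 -> R2=(3,0,3,0) value=6
Op 6: inc R1 by 3 -> R1=(3,3,0,0) value=6
Op 7: merge R2<->R1 -> R2=(3,3,3,0) R1=(3,3,3,0)
Op 8: inc R0 by 3 -> R0=(6,0,0,0) value=6
Op 9: merge R1<->R2 -> R1=(3,3,3,0) R2=(3,3,3,0)
Op 10: inc R1 by 3 -> R1=(3,6,3,0) value=12
Op 11: inc R2 by 5 -> R2=(3,3,8,0) value=14

Answer: 12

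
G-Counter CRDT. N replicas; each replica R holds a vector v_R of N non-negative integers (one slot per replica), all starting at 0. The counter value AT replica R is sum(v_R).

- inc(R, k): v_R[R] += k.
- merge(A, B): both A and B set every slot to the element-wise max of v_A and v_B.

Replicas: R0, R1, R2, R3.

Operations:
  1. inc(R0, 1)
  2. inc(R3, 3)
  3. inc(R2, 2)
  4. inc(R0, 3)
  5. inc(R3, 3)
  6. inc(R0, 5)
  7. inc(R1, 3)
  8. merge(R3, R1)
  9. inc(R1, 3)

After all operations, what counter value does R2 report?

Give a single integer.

Op 1: inc R0 by 1 -> R0=(1,0,0,0) value=1
Op 2: inc R3 by 3 -> R3=(0,0,0,3) value=3
Op 3: inc R2 by 2 -> R2=(0,0,2,0) value=2
Op 4: inc R0 by 3 -> R0=(4,0,0,0) value=4
Op 5: inc R3 by 3 -> R3=(0,0,0,6) value=6
Op 6: inc R0 by 5 -> R0=(9,0,0,0) value=9
Op 7: inc R1 by 3 -> R1=(0,3,0,0) value=3
Op 8: merge R3<->R1 -> R3=(0,3,0,6) R1=(0,3,0,6)
Op 9: inc R1 by 3 -> R1=(0,6,0,6) value=12

Answer: 2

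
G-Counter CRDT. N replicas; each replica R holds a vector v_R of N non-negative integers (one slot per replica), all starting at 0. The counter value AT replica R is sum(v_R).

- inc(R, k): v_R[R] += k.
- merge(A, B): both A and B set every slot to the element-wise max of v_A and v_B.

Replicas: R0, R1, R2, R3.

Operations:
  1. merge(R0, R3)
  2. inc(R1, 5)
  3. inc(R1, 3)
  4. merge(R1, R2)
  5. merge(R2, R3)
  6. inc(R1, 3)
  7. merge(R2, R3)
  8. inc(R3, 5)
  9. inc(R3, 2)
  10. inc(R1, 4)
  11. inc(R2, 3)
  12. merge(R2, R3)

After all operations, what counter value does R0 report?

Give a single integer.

Answer: 0

Derivation:
Op 1: merge R0<->R3 -> R0=(0,0,0,0) R3=(0,0,0,0)
Op 2: inc R1 by 5 -> R1=(0,5,0,0) value=5
Op 3: inc R1 by 3 -> R1=(0,8,0,0) value=8
Op 4: merge R1<->R2 -> R1=(0,8,0,0) R2=(0,8,0,0)
Op 5: merge R2<->R3 -> R2=(0,8,0,0) R3=(0,8,0,0)
Op 6: inc R1 by 3 -> R1=(0,11,0,0) value=11
Op 7: merge R2<->R3 -> R2=(0,8,0,0) R3=(0,8,0,0)
Op 8: inc R3 by 5 -> R3=(0,8,0,5) value=13
Op 9: inc R3 by 2 -> R3=(0,8,0,7) value=15
Op 10: inc R1 by 4 -> R1=(0,15,0,0) value=15
Op 11: inc R2 by 3 -> R2=(0,8,3,0) value=11
Op 12: merge R2<->R3 -> R2=(0,8,3,7) R3=(0,8,3,7)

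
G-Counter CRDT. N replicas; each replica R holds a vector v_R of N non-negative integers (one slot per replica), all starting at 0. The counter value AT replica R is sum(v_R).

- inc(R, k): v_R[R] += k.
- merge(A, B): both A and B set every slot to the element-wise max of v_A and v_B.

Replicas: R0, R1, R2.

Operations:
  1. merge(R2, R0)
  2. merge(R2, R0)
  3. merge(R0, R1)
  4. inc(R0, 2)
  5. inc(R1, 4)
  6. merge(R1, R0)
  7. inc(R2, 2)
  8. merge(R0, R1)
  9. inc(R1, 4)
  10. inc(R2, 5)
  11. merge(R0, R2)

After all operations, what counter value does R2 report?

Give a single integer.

Answer: 13

Derivation:
Op 1: merge R2<->R0 -> R2=(0,0,0) R0=(0,0,0)
Op 2: merge R2<->R0 -> R2=(0,0,0) R0=(0,0,0)
Op 3: merge R0<->R1 -> R0=(0,0,0) R1=(0,0,0)
Op 4: inc R0 by 2 -> R0=(2,0,0) value=2
Op 5: inc R1 by 4 -> R1=(0,4,0) value=4
Op 6: merge R1<->R0 -> R1=(2,4,0) R0=(2,4,0)
Op 7: inc R2 by 2 -> R2=(0,0,2) value=2
Op 8: merge R0<->R1 -> R0=(2,4,0) R1=(2,4,0)
Op 9: inc R1 by 4 -> R1=(2,8,0) value=10
Op 10: inc R2 by 5 -> R2=(0,0,7) value=7
Op 11: merge R0<->R2 -> R0=(2,4,7) R2=(2,4,7)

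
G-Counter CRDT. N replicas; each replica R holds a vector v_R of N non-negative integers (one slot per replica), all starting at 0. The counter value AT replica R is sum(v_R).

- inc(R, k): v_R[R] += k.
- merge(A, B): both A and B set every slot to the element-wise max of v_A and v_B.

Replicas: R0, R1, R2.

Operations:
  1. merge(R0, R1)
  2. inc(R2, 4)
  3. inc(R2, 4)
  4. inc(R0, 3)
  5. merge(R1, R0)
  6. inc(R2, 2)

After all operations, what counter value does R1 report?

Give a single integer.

Op 1: merge R0<->R1 -> R0=(0,0,0) R1=(0,0,0)
Op 2: inc R2 by 4 -> R2=(0,0,4) value=4
Op 3: inc R2 by 4 -> R2=(0,0,8) value=8
Op 4: inc R0 by 3 -> R0=(3,0,0) value=3
Op 5: merge R1<->R0 -> R1=(3,0,0) R0=(3,0,0)
Op 6: inc R2 by 2 -> R2=(0,0,10) value=10

Answer: 3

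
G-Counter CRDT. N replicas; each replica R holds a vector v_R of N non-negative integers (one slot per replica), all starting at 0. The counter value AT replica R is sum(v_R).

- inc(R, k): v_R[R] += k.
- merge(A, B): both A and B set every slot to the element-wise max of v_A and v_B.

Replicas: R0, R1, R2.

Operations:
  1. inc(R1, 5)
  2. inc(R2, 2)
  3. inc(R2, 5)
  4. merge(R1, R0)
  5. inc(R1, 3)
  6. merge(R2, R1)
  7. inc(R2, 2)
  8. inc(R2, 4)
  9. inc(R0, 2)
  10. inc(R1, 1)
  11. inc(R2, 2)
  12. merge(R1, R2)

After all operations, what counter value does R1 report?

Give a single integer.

Answer: 24

Derivation:
Op 1: inc R1 by 5 -> R1=(0,5,0) value=5
Op 2: inc R2 by 2 -> R2=(0,0,2) value=2
Op 3: inc R2 by 5 -> R2=(0,0,7) value=7
Op 4: merge R1<->R0 -> R1=(0,5,0) R0=(0,5,0)
Op 5: inc R1 by 3 -> R1=(0,8,0) value=8
Op 6: merge R2<->R1 -> R2=(0,8,7) R1=(0,8,7)
Op 7: inc R2 by 2 -> R2=(0,8,9) value=17
Op 8: inc R2 by 4 -> R2=(0,8,13) value=21
Op 9: inc R0 by 2 -> R0=(2,5,0) value=7
Op 10: inc R1 by 1 -> R1=(0,9,7) value=16
Op 11: inc R2 by 2 -> R2=(0,8,15) value=23
Op 12: merge R1<->R2 -> R1=(0,9,15) R2=(0,9,15)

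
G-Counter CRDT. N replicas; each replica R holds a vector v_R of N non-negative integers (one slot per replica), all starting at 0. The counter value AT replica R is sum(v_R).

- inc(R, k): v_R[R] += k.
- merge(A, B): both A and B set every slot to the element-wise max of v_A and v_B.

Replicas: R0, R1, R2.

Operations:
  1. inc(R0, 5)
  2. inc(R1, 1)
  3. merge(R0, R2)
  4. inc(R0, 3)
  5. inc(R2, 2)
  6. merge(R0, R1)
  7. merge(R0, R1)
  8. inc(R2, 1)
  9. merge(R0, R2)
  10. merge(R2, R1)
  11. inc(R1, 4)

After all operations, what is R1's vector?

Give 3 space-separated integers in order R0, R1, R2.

Answer: 8 5 3

Derivation:
Op 1: inc R0 by 5 -> R0=(5,0,0) value=5
Op 2: inc R1 by 1 -> R1=(0,1,0) value=1
Op 3: merge R0<->R2 -> R0=(5,0,0) R2=(5,0,0)
Op 4: inc R0 by 3 -> R0=(8,0,0) value=8
Op 5: inc R2 by 2 -> R2=(5,0,2) value=7
Op 6: merge R0<->R1 -> R0=(8,1,0) R1=(8,1,0)
Op 7: merge R0<->R1 -> R0=(8,1,0) R1=(8,1,0)
Op 8: inc R2 by 1 -> R2=(5,0,3) value=8
Op 9: merge R0<->R2 -> R0=(8,1,3) R2=(8,1,3)
Op 10: merge R2<->R1 -> R2=(8,1,3) R1=(8,1,3)
Op 11: inc R1 by 4 -> R1=(8,5,3) value=16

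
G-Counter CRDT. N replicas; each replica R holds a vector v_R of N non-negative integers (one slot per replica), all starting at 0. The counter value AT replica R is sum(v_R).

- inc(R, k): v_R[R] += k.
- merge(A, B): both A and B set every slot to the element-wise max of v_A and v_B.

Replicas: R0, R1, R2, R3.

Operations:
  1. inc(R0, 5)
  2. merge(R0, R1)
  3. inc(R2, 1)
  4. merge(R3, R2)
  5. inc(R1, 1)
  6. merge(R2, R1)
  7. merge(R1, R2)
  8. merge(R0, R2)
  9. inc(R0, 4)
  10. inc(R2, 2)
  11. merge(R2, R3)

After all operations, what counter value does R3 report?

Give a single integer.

Op 1: inc R0 by 5 -> R0=(5,0,0,0) value=5
Op 2: merge R0<->R1 -> R0=(5,0,0,0) R1=(5,0,0,0)
Op 3: inc R2 by 1 -> R2=(0,0,1,0) value=1
Op 4: merge R3<->R2 -> R3=(0,0,1,0) R2=(0,0,1,0)
Op 5: inc R1 by 1 -> R1=(5,1,0,0) value=6
Op 6: merge R2<->R1 -> R2=(5,1,1,0) R1=(5,1,1,0)
Op 7: merge R1<->R2 -> R1=(5,1,1,0) R2=(5,1,1,0)
Op 8: merge R0<->R2 -> R0=(5,1,1,0) R2=(5,1,1,0)
Op 9: inc R0 by 4 -> R0=(9,1,1,0) value=11
Op 10: inc R2 by 2 -> R2=(5,1,3,0) value=9
Op 11: merge R2<->R3 -> R2=(5,1,3,0) R3=(5,1,3,0)

Answer: 9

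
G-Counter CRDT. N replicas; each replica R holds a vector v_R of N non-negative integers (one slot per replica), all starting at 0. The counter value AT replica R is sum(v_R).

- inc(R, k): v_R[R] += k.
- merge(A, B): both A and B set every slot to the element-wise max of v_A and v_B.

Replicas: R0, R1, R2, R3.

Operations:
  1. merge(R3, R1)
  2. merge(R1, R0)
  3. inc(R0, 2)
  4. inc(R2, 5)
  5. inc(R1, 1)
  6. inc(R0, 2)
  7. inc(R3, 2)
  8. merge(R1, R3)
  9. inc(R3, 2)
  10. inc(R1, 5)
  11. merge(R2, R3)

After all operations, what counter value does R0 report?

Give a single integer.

Op 1: merge R3<->R1 -> R3=(0,0,0,0) R1=(0,0,0,0)
Op 2: merge R1<->R0 -> R1=(0,0,0,0) R0=(0,0,0,0)
Op 3: inc R0 by 2 -> R0=(2,0,0,0) value=2
Op 4: inc R2 by 5 -> R2=(0,0,5,0) value=5
Op 5: inc R1 by 1 -> R1=(0,1,0,0) value=1
Op 6: inc R0 by 2 -> R0=(4,0,0,0) value=4
Op 7: inc R3 by 2 -> R3=(0,0,0,2) value=2
Op 8: merge R1<->R3 -> R1=(0,1,0,2) R3=(0,1,0,2)
Op 9: inc R3 by 2 -> R3=(0,1,0,4) value=5
Op 10: inc R1 by 5 -> R1=(0,6,0,2) value=8
Op 11: merge R2<->R3 -> R2=(0,1,5,4) R3=(0,1,5,4)

Answer: 4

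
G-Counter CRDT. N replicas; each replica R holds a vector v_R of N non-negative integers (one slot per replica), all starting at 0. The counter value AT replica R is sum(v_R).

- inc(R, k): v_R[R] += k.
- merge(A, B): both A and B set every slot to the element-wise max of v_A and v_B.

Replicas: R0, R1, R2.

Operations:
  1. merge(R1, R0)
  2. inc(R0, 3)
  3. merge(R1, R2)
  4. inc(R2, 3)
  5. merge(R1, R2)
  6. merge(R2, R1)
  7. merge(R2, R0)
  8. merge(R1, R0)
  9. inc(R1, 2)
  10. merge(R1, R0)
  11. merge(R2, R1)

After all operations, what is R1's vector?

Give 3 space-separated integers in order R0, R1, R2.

Answer: 3 2 3

Derivation:
Op 1: merge R1<->R0 -> R1=(0,0,0) R0=(0,0,0)
Op 2: inc R0 by 3 -> R0=(3,0,0) value=3
Op 3: merge R1<->R2 -> R1=(0,0,0) R2=(0,0,0)
Op 4: inc R2 by 3 -> R2=(0,0,3) value=3
Op 5: merge R1<->R2 -> R1=(0,0,3) R2=(0,0,3)
Op 6: merge R2<->R1 -> R2=(0,0,3) R1=(0,0,3)
Op 7: merge R2<->R0 -> R2=(3,0,3) R0=(3,0,3)
Op 8: merge R1<->R0 -> R1=(3,0,3) R0=(3,0,3)
Op 9: inc R1 by 2 -> R1=(3,2,3) value=8
Op 10: merge R1<->R0 -> R1=(3,2,3) R0=(3,2,3)
Op 11: merge R2<->R1 -> R2=(3,2,3) R1=(3,2,3)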